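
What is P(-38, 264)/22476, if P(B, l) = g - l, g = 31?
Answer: -233/22476 ≈ -0.010367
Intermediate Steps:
P(B, l) = 31 - l
P(-38, 264)/22476 = (31 - 1*264)/22476 = (31 - 264)*(1/22476) = -233*1/22476 = -233/22476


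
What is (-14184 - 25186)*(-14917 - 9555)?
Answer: 963462640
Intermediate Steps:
(-14184 - 25186)*(-14917 - 9555) = -39370*(-24472) = 963462640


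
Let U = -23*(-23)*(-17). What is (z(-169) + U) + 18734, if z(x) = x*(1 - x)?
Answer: -18989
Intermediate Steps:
U = -8993 (U = 529*(-17) = -8993)
(z(-169) + U) + 18734 = (-169*(1 - 1*(-169)) - 8993) + 18734 = (-169*(1 + 169) - 8993) + 18734 = (-169*170 - 8993) + 18734 = (-28730 - 8993) + 18734 = -37723 + 18734 = -18989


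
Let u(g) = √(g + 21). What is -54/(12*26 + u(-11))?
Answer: -8424/48667 + 27*√10/48667 ≈ -0.17134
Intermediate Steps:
u(g) = √(21 + g)
-54/(12*26 + u(-11)) = -54/(12*26 + √(21 - 11)) = -54/(312 + √10)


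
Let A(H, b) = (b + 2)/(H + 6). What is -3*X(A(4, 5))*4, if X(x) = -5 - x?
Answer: 342/5 ≈ 68.400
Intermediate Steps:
A(H, b) = (2 + b)/(6 + H)
-3*X(A(4, 5))*4 = -3*(-5 - (2 + 5)/(6 + 4))*4 = -3*(-5 - 7/10)*4 = -3*(-57/10)*4 = (171/10)*4 = 342/5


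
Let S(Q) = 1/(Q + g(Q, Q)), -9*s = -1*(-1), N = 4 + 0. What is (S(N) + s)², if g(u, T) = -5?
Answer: 100/81 ≈ 1.2346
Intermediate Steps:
N = 4
s = -⅑ (s = -(-1)*(-1)/9 = -⅑*1 = -⅑ ≈ -0.11111)
S(Q) = 1/(-5 + Q) (S(Q) = 1/(Q - 5) = 1/(-5 + Q))
(S(N) + s)² = (1/(-5 + 4) - ⅑)² = (1/(-1) - ⅑)² = (-1 - ⅑)² = (-10/9)² = 100/81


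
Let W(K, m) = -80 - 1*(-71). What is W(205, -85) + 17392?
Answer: 17383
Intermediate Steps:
W(K, m) = -9 (W(K, m) = -80 + 71 = -9)
W(205, -85) + 17392 = -9 + 17392 = 17383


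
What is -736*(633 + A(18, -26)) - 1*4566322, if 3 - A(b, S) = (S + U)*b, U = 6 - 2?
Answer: -5325874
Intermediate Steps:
U = 4
A(b, S) = 3 - b*(4 + S) (A(b, S) = 3 - (S + 4)*b = 3 - (4 + S)*b = 3 - b*(4 + S))
-736*(633 + A(18, -26)) - 1*4566322 = -736*(633 + (3 - 4*18 - 1*(-26)*18)) - 1*4566322 = -736*(633 + (3 - 72 + 468)) - 4566322 = -736*(633 + 399) - 4566322 = -736*1032 - 4566322 = -759552 - 4566322 = -5325874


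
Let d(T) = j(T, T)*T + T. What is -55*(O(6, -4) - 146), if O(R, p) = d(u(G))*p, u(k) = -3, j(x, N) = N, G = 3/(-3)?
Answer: 9350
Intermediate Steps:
G = -1 (G = 3*(-⅓) = -1)
d(T) = T + T² (d(T) = T*T + T = T² + T = T + T²)
O(R, p) = 6*p (O(R, p) = (-3*(1 - 3))*p = (-3*(-2))*p = 6*p)
-55*(O(6, -4) - 146) = -55*(6*(-4) - 146) = -55*(-24 - 146) = -55*(-170) = 9350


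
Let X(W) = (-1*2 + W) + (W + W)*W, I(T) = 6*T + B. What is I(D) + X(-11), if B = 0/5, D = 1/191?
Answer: 43745/191 ≈ 229.03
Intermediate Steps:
D = 1/191 ≈ 0.0052356
B = 0 (B = 0*(⅕) = 0)
I(T) = 6*T (I(T) = 6*T + 0 = 6*T)
X(W) = -2 + W + 2*W² (X(W) = (-2 + W) + (2*W)*W = (-2 + W) + 2*W² = -2 + W + 2*W²)
I(D) + X(-11) = 6*(1/191) + (-2 - 11 + 2*(-11)²) = 6/191 + (-2 - 11 + 2*121) = 6/191 + (-2 - 11 + 242) = 6/191 + 229 = 43745/191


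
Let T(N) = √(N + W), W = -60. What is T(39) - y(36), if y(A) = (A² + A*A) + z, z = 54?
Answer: -2646 + I*√21 ≈ -2646.0 + 4.5826*I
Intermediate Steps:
y(A) = 54 + 2*A² (y(A) = (A² + A*A) + 54 = (A² + A²) + 54 = 2*A² + 54 = 54 + 2*A²)
T(N) = √(-60 + N) (T(N) = √(N - 60) = √(-60 + N))
T(39) - y(36) = √(-60 + 39) - (54 + 2*36²) = √(-21) - (54 + 2*1296) = I*√21 - (54 + 2592) = I*√21 - 1*2646 = I*√21 - 2646 = -2646 + I*√21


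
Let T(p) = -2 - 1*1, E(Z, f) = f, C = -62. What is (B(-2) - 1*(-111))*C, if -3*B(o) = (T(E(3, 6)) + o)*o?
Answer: -20026/3 ≈ -6675.3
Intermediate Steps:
T(p) = -3 (T(p) = -2 - 1 = -3)
B(o) = -o*(-3 + o)/3 (B(o) = -(-3 + o)*o/3 = -o*(-3 + o)/3)
(B(-2) - 1*(-111))*C = ((⅓)*(-2)*(3 - 1*(-2)) - 1*(-111))*(-62) = ((⅓)*(-2)*(3 + 2) + 111)*(-62) = ((⅓)*(-2)*5 + 111)*(-62) = (-10/3 + 111)*(-62) = (323/3)*(-62) = -20026/3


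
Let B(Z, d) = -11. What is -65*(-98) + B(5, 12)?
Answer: 6359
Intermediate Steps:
-65*(-98) + B(5, 12) = -65*(-98) - 11 = 6370 - 11 = 6359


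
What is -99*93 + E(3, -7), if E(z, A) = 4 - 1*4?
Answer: -9207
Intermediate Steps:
E(z, A) = 0 (E(z, A) = 4 - 4 = 0)
-99*93 + E(3, -7) = -99*93 + 0 = -9207 + 0 = -9207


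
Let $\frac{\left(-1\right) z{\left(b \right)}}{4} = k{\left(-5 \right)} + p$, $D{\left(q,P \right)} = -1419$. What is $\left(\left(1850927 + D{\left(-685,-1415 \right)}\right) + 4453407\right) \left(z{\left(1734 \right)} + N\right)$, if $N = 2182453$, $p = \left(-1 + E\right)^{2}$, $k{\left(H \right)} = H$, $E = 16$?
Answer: $13750269185295$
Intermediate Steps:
$p = 225$ ($p = \left(-1 + 16\right)^{2} = 15^{2} = 225$)
$z{\left(b \right)} = -880$ ($z{\left(b \right)} = - 4 \left(-5 + 225\right) = \left(-4\right) 220 = -880$)
$\left(\left(1850927 + D{\left(-685,-1415 \right)}\right) + 4453407\right) \left(z{\left(1734 \right)} + N\right) = \left(\left(1850927 - 1419\right) + 4453407\right) \left(-880 + 2182453\right) = \left(1849508 + 4453407\right) 2181573 = 6302915 \cdot 2181573 = 13750269185295$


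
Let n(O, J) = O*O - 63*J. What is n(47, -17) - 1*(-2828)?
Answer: 6108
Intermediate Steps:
n(O, J) = O**2 - 63*J
n(47, -17) - 1*(-2828) = (47**2 - 63*(-17)) - 1*(-2828) = (2209 + 1071) + 2828 = 3280 + 2828 = 6108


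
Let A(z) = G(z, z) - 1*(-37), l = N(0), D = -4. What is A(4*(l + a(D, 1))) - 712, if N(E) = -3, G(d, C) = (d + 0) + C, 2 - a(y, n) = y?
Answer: -651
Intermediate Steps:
a(y, n) = 2 - y
G(d, C) = C + d (G(d, C) = d + C = C + d)
l = -3
A(z) = 37 + 2*z (A(z) = (z + z) - 1*(-37) = 2*z + 37 = 37 + 2*z)
A(4*(l + a(D, 1))) - 712 = (37 + 2*(4*(-3 + (2 - 1*(-4))))) - 712 = (37 + 2*(4*(-3 + (2 + 4)))) - 712 = (37 + 2*(4*(-3 + 6))) - 712 = (37 + 2*(4*3)) - 712 = (37 + 2*12) - 712 = (37 + 24) - 712 = 61 - 712 = -651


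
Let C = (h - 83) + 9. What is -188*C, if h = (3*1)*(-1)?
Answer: 14476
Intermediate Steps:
h = -3 (h = 3*(-1) = -3)
C = -77 (C = (-3 - 83) + 9 = -86 + 9 = -77)
-188*C = -188*(-77) = 14476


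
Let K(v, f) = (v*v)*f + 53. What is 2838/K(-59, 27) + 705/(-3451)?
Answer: -28252131/162266020 ≈ -0.17411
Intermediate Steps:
K(v, f) = 53 + f*v**2 (K(v, f) = v**2*f + 53 = f*v**2 + 53 = 53 + f*v**2)
2838/K(-59, 27) + 705/(-3451) = 2838/(53 + 27*(-59)**2) + 705/(-3451) = 2838/(53 + 27*3481) + 705*(-1/3451) = 2838/(53 + 93987) - 705/3451 = 2838/94040 - 705/3451 = 2838*(1/94040) - 705/3451 = 1419/47020 - 705/3451 = -28252131/162266020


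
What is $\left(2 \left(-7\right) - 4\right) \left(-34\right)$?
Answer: $612$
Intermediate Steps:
$\left(2 \left(-7\right) - 4\right) \left(-34\right) = \left(-14 - 4\right) \left(-34\right) = \left(-18\right) \left(-34\right) = 612$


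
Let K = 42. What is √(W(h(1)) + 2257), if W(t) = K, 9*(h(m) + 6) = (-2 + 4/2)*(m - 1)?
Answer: 11*√19 ≈ 47.948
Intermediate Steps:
h(m) = -6 (h(m) = -6 + ((-2 + 4/2)*(m - 1))/9 = -6 + ((-2 + 4*(½))*(-1 + m))/9 = -6 + ((-2 + 2)*(-1 + m))/9 = -6 + (0*(-1 + m))/9 = -6 + (⅑)*0 = -6 + 0 = -6)
W(t) = 42
√(W(h(1)) + 2257) = √(42 + 2257) = √2299 = 11*√19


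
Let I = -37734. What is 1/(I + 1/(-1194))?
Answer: -1194/45054397 ≈ -2.6501e-5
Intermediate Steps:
1/(I + 1/(-1194)) = 1/(-37734 + 1/(-1194)) = 1/(-37734 - 1/1194) = 1/(-45054397/1194) = -1194/45054397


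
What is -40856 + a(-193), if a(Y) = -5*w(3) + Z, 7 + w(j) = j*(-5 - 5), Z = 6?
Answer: -40665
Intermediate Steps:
w(j) = -7 - 10*j (w(j) = -7 + j*(-5 - 5) = -7 + j*(-10) = -7 - 10*j)
a(Y) = 191 (a(Y) = -5*(-7 - 10*3) + 6 = -5*(-7 - 30) + 6 = -5*(-37) + 6 = 185 + 6 = 191)
-40856 + a(-193) = -40856 + 191 = -40665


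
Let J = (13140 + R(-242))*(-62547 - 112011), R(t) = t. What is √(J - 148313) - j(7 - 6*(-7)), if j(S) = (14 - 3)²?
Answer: -121 + I*√2251597397 ≈ -121.0 + 47451.0*I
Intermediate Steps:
j(S) = 121 (j(S) = 11² = 121)
J = -2251449084 (J = (13140 - 242)*(-62547 - 112011) = 12898*(-174558) = -2251449084)
√(J - 148313) - j(7 - 6*(-7)) = √(-2251449084 - 148313) - 1*121 = √(-2251597397) - 121 = I*√2251597397 - 121 = -121 + I*√2251597397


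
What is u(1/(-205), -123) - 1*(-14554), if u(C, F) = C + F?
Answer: 2958354/205 ≈ 14431.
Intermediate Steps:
u(1/(-205), -123) - 1*(-14554) = (1/(-205) - 123) - 1*(-14554) = (-1/205 - 123) + 14554 = -25216/205 + 14554 = 2958354/205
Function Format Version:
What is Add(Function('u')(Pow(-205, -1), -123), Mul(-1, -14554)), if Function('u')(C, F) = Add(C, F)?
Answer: Rational(2958354, 205) ≈ 14431.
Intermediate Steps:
Add(Function('u')(Pow(-205, -1), -123), Mul(-1, -14554)) = Add(Add(Pow(-205, -1), -123), Mul(-1, -14554)) = Add(Add(Rational(-1, 205), -123), 14554) = Add(Rational(-25216, 205), 14554) = Rational(2958354, 205)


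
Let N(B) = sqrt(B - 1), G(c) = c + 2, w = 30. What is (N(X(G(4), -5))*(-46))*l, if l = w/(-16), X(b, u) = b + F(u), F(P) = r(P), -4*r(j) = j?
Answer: 1725/8 ≈ 215.63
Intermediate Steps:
r(j) = -j/4
F(P) = -P/4
G(c) = 2 + c
X(b, u) = b - u/4
N(B) = sqrt(-1 + B)
l = -15/8 (l = 30/(-16) = 30*(-1/16) = -15/8 ≈ -1.8750)
(N(X(G(4), -5))*(-46))*l = (sqrt(-1 + ((2 + 4) - 1/4*(-5)))*(-46))*(-15/8) = (sqrt(-1 + (6 + 5/4))*(-46))*(-15/8) = (sqrt(-1 + 29/4)*(-46))*(-15/8) = (sqrt(25/4)*(-46))*(-15/8) = ((5/2)*(-46))*(-15/8) = -115*(-15/8) = 1725/8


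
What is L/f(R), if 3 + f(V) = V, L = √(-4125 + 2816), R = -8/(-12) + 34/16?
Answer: -24*I*√1309/5 ≈ -173.66*I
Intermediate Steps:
R = 67/24 (R = -8*(-1/12) + 34*(1/16) = ⅔ + 17/8 = 67/24 ≈ 2.7917)
L = I*√1309 (L = √(-1309) = I*√1309 ≈ 36.18*I)
f(V) = -3 + V
L/f(R) = (I*√1309)/(-3 + 67/24) = (I*√1309)/(-5/24) = (I*√1309)*(-24/5) = -24*I*√1309/5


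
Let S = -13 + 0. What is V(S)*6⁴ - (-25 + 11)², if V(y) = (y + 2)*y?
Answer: 185132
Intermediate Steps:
S = -13
V(y) = y*(2 + y) (V(y) = (2 + y)*y = y*(2 + y))
V(S)*6⁴ - (-25 + 11)² = -13*(2 - 13)*6⁴ - (-25 + 11)² = -13*(-11)*1296 - 1*(-14)² = 143*1296 - 1*196 = 185328 - 196 = 185132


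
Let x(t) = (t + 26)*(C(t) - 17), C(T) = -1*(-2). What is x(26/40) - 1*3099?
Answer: -13995/4 ≈ -3498.8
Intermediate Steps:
C(T) = 2
x(t) = -390 - 15*t (x(t) = (t + 26)*(2 - 17) = (26 + t)*(-15) = -390 - 15*t)
x(26/40) - 1*3099 = (-390 - 390/40) - 1*3099 = (-390 - 390/40) - 3099 = (-390 - 15*13/20) - 3099 = (-390 - 39/4) - 3099 = -1599/4 - 3099 = -13995/4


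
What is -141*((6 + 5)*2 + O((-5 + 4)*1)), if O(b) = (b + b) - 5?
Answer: -2115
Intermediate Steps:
O(b) = -5 + 2*b (O(b) = 2*b - 5 = -5 + 2*b)
-141*((6 + 5)*2 + O((-5 + 4)*1)) = -141*((6 + 5)*2 + (-5 + 2*((-5 + 4)*1))) = -141*(11*2 + (-5 + 2*(-1*1))) = -141*(22 + (-5 + 2*(-1))) = -141*(22 + (-5 - 2)) = -141*(22 - 7) = -141*15 = -2115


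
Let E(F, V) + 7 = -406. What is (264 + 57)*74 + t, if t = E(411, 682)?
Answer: 23341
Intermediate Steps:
E(F, V) = -413 (E(F, V) = -7 - 406 = -413)
t = -413
(264 + 57)*74 + t = (264 + 57)*74 - 413 = 321*74 - 413 = 23754 - 413 = 23341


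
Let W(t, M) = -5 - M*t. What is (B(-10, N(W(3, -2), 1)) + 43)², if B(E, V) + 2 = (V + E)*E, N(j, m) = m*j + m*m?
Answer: 14641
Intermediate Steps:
W(t, M) = -5 - M*t
N(j, m) = m² + j*m (N(j, m) = j*m + m² = m² + j*m)
B(E, V) = -2 + E*(E + V) (B(E, V) = -2 + (V + E)*E = -2 + (E + V)*E = -2 + E*(E + V))
(B(-10, N(W(3, -2), 1)) + 43)² = ((-2 + (-10)² - 10*((-5 - 1*(-2)*3) + 1)) + 43)² = ((-2 + 100 - 10*((-5 + 6) + 1)) + 43)² = ((-2 + 100 - 10*(1 + 1)) + 43)² = ((-2 + 100 - 10*2) + 43)² = ((-2 + 100 - 20) + 43)² = (78 + 43)² = 121² = 14641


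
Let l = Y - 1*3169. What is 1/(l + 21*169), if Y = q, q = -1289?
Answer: -1/909 ≈ -0.0011001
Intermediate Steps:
Y = -1289
l = -4458 (l = -1289 - 1*3169 = -1289 - 3169 = -4458)
1/(l + 21*169) = 1/(-4458 + 21*169) = 1/(-4458 + 3549) = 1/(-909) = -1/909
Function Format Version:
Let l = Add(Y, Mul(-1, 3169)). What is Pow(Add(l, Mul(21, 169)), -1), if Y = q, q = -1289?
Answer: Rational(-1, 909) ≈ -0.0011001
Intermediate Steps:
Y = -1289
l = -4458 (l = Add(-1289, Mul(-1, 3169)) = Add(-1289, -3169) = -4458)
Pow(Add(l, Mul(21, 169)), -1) = Pow(Add(-4458, Mul(21, 169)), -1) = Pow(Add(-4458, 3549), -1) = Pow(-909, -1) = Rational(-1, 909)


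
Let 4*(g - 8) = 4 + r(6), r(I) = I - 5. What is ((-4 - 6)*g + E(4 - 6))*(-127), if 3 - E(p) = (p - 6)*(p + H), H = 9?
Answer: 8509/2 ≈ 4254.5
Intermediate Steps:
r(I) = -5 + I
g = 37/4 (g = 8 + (4 + (-5 + 6))/4 = 8 + (4 + 1)/4 = 8 + (¼)*5 = 8 + 5/4 = 37/4 ≈ 9.2500)
E(p) = 3 - (-6 + p)*(9 + p) (E(p) = 3 - (p - 6)*(p + 9) = 3 - (-6 + p)*(9 + p))
((-4 - 6)*g + E(4 - 6))*(-127) = ((-4 - 6)*(37/4) + (57 - (4 - 6)² - 3*(4 - 6)))*(-127) = (-10*37/4 + (57 - 1*(-2)² - 3*(-2)))*(-127) = (-185/2 + (57 - 1*4 + 6))*(-127) = (-185/2 + (57 - 4 + 6))*(-127) = (-185/2 + 59)*(-127) = -67/2*(-127) = 8509/2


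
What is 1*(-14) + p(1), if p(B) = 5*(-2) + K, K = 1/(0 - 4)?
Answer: -97/4 ≈ -24.250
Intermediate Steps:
K = -¼ (K = 1/(-4) = -¼ ≈ -0.25000)
p(B) = -41/4 (p(B) = 5*(-2) - ¼ = -10 - ¼ = -41/4)
1*(-14) + p(1) = 1*(-14) - 41/4 = -14 - 41/4 = -97/4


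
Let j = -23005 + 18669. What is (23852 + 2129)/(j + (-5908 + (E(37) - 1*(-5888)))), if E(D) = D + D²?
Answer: -25981/2950 ≈ -8.8071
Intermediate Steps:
j = -4336
(23852 + 2129)/(j + (-5908 + (E(37) - 1*(-5888)))) = (23852 + 2129)/(-4336 + (-5908 + (37*(1 + 37) - 1*(-5888)))) = 25981/(-4336 + (-5908 + (37*38 + 5888))) = 25981/(-4336 + (-5908 + (1406 + 5888))) = 25981/(-4336 + (-5908 + 7294)) = 25981/(-4336 + 1386) = 25981/(-2950) = 25981*(-1/2950) = -25981/2950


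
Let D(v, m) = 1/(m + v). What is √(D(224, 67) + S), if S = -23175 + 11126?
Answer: I*√1020321078/291 ≈ 109.77*I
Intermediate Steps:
S = -12049
√(D(224, 67) + S) = √(1/(67 + 224) - 12049) = √(1/291 - 12049) = √(-3506258/291) = I*√1020321078/291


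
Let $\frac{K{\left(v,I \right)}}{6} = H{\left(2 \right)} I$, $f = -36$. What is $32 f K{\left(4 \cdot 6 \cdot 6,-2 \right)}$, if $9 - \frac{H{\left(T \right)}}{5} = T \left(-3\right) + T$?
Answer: $898560$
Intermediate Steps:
$H{\left(T \right)} = 45 + 10 T$ ($H{\left(T \right)} = 45 - 5 \left(T \left(-3\right) + T\right) = 45 - 5 \left(- 3 T + T\right) = 45 - 5 \left(- 2 T\right) = 45 + 10 T$)
$K{\left(v,I \right)} = 390 I$ ($K{\left(v,I \right)} = 6 \left(45 + 10 \cdot 2\right) I = 6 \left(45 + 20\right) I = 6 \cdot 65 I = 390 I$)
$32 f K{\left(4 \cdot 6 \cdot 6,-2 \right)} = 32 \left(-36\right) 390 \left(-2\right) = \left(-1152\right) \left(-780\right) = 898560$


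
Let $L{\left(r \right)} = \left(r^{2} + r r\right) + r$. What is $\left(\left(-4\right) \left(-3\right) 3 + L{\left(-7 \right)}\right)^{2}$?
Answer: $16129$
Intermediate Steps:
$L{\left(r \right)} = r + 2 r^{2}$ ($L{\left(r \right)} = \left(r^{2} + r^{2}\right) + r = 2 r^{2} + r = r + 2 r^{2}$)
$\left(\left(-4\right) \left(-3\right) 3 + L{\left(-7 \right)}\right)^{2} = \left(\left(-4\right) \left(-3\right) 3 - 7 \left(1 + 2 \left(-7\right)\right)\right)^{2} = \left(12 \cdot 3 - 7 \left(1 - 14\right)\right)^{2} = \left(36 - -91\right)^{2} = \left(36 + 91\right)^{2} = 127^{2} = 16129$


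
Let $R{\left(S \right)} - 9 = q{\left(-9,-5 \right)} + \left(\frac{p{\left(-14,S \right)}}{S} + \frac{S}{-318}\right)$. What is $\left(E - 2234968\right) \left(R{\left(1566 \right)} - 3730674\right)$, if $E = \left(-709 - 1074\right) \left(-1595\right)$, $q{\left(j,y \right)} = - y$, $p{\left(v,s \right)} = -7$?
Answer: $- \frac{3557427854429953}{1566} \approx -2.2717 \cdot 10^{12}$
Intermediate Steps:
$E = 2843885$ ($E = \left(-1783\right) \left(-1595\right) = 2843885$)
$R{\left(S \right)} = 14 - \frac{7}{S} - \frac{S}{318}$ ($R{\left(S \right)} = 9 - \left(-5 + \frac{7}{S} - \frac{S}{-318}\right) = 9 + \left(5 + \left(- \frac{7}{S} + S \left(- \frac{1}{318}\right)\right)\right) = 9 - \left(-5 + \frac{7}{S} + \frac{S}{318}\right) = 14 - \frac{7}{S} - \frac{S}{318}$)
$\left(E - 2234968\right) \left(R{\left(1566 \right)} - 3730674\right) = \left(2843885 - 2234968\right) \left(\left(14 - \frac{7}{1566} - \frac{261}{53}\right) - 3730674\right) = 608917 \left(\left(14 - \frac{7}{1566} - \frac{261}{53}\right) - 3730674\right) = 608917 \left(\frac{752875}{82998} - 3730674\right) = 608917 \left(- \frac{309637727777}{82998}\right) = - \frac{3557427854429953}{1566}$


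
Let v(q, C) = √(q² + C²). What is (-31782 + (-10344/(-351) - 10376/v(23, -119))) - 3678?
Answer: -4145372/117 - 5188*√14690/7345 ≈ -35516.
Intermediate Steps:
v(q, C) = √(C² + q²)
(-31782 + (-10344/(-351) - 10376/v(23, -119))) - 3678 = (-31782 + (-10344/(-351) - 10376/√((-119)² + 23²))) - 3678 = (-31782 + (-10344*(-1/351) - 10376/√(14161 + 529))) - 3678 = (-31782 + (3448/117 - 10376*√14690/14690)) - 3678 = (-31782 + (3448/117 - 5188*√14690/7345)) - 3678 = (-3715046/117 - 5188*√14690/7345) - 3678 = -4145372/117 - 5188*√14690/7345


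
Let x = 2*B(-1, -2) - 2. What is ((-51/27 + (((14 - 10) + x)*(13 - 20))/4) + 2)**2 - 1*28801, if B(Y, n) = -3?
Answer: -2328785/81 ≈ -28750.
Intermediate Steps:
x = -8 (x = 2*(-3) - 2 = -6 - 2 = -8)
((-51/27 + (((14 - 10) + x)*(13 - 20))/4) + 2)**2 - 1*28801 = ((-51/27 + (((14 - 10) - 8)*(13 - 20))/4) + 2)**2 - 1*28801 = ((-51*1/27 + ((4 - 8)*(-7))*(1/4)) + 2)**2 - 28801 = ((-17/9 - 4*(-7)*(1/4)) + 2)**2 - 28801 = ((-17/9 + 28*(1/4)) + 2)**2 - 28801 = ((-17/9 + 7) + 2)**2 - 28801 = (46/9 + 2)**2 - 28801 = (64/9)**2 - 28801 = 4096/81 - 28801 = -2328785/81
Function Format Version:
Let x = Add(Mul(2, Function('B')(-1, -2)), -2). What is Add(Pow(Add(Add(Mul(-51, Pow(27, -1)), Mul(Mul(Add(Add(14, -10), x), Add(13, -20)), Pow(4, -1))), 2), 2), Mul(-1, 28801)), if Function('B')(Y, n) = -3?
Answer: Rational(-2328785, 81) ≈ -28750.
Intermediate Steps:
x = -8 (x = Add(Mul(2, -3), -2) = Add(-6, -2) = -8)
Add(Pow(Add(Add(Mul(-51, Pow(27, -1)), Mul(Mul(Add(Add(14, -10), x), Add(13, -20)), Pow(4, -1))), 2), 2), Mul(-1, 28801)) = Add(Pow(Add(Add(Mul(-51, Pow(27, -1)), Mul(Mul(Add(Add(14, -10), -8), Add(13, -20)), Pow(4, -1))), 2), 2), Mul(-1, 28801)) = Add(Pow(Add(Add(Mul(-51, Rational(1, 27)), Mul(Mul(Add(4, -8), -7), Rational(1, 4))), 2), 2), -28801) = Add(Pow(Add(Add(Rational(-17, 9), Mul(Mul(-4, -7), Rational(1, 4))), 2), 2), -28801) = Add(Pow(Add(Add(Rational(-17, 9), Mul(28, Rational(1, 4))), 2), 2), -28801) = Add(Pow(Add(Add(Rational(-17, 9), 7), 2), 2), -28801) = Add(Pow(Add(Rational(46, 9), 2), 2), -28801) = Add(Pow(Rational(64, 9), 2), -28801) = Add(Rational(4096, 81), -28801) = Rational(-2328785, 81)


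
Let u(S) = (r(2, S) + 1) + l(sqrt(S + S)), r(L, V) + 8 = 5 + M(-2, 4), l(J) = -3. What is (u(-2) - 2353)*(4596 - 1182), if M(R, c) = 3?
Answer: -8039970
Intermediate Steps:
r(L, V) = 0 (r(L, V) = -8 + (5 + 3) = -8 + 8 = 0)
u(S) = -2 (u(S) = (0 + 1) - 3 = 1 - 3 = -2)
(u(-2) - 2353)*(4596 - 1182) = (-2 - 2353)*(4596 - 1182) = -2355*3414 = -8039970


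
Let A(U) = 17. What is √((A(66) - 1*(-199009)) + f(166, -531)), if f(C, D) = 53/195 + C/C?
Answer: √7568012010/195 ≈ 446.12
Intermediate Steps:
f(C, D) = 248/195 (f(C, D) = 53*(1/195) + 1 = 53/195 + 1 = 248/195)
√((A(66) - 1*(-199009)) + f(166, -531)) = √((17 - 1*(-199009)) + 248/195) = √((17 + 199009) + 248/195) = √(199026 + 248/195) = √(38810318/195) = √7568012010/195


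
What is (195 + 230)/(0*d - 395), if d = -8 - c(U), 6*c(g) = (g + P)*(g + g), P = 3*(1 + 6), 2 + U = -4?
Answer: -85/79 ≈ -1.0759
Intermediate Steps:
U = -6 (U = -2 - 4 = -6)
P = 21 (P = 3*7 = 21)
c(g) = g*(21 + g)/3 (c(g) = ((g + 21)*(g + g))/6 = ((21 + g)*(2*g))/6 = (2*g*(21 + g))/6 = g*(21 + g)/3)
d = 22 (d = -8 - (-6)*(21 - 6)/3 = -8 - (-6)*15/3 = -8 - 1*(-30) = -8 + 30 = 22)
(195 + 230)/(0*d - 395) = (195 + 230)/(0*22 - 395) = 425/(0 - 395) = 425/(-395) = 425*(-1/395) = -85/79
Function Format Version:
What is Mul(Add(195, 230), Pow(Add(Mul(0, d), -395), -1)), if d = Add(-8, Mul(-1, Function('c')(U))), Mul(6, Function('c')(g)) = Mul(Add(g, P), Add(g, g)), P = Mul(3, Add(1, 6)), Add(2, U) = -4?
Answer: Rational(-85, 79) ≈ -1.0759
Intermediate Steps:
U = -6 (U = Add(-2, -4) = -6)
P = 21 (P = Mul(3, 7) = 21)
Function('c')(g) = Mul(Rational(1, 3), g, Add(21, g)) (Function('c')(g) = Mul(Rational(1, 6), Mul(Add(g, 21), Add(g, g))) = Mul(Rational(1, 6), Mul(Add(21, g), Mul(2, g))) = Mul(Rational(1, 6), Mul(2, g, Add(21, g))) = Mul(Rational(1, 3), g, Add(21, g)))
d = 22 (d = Add(-8, Mul(-1, Mul(Rational(1, 3), -6, Add(21, -6)))) = Add(-8, Mul(-1, Mul(Rational(1, 3), -6, 15))) = Add(-8, Mul(-1, -30)) = Add(-8, 30) = 22)
Mul(Add(195, 230), Pow(Add(Mul(0, d), -395), -1)) = Mul(Add(195, 230), Pow(Add(Mul(0, 22), -395), -1)) = Mul(425, Pow(Add(0, -395), -1)) = Mul(425, Pow(-395, -1)) = Mul(425, Rational(-1, 395)) = Rational(-85, 79)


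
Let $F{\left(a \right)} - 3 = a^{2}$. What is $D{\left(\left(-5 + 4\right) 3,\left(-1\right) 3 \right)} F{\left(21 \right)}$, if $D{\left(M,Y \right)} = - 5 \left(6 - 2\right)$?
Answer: $-8880$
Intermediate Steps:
$F{\left(a \right)} = 3 + a^{2}$
$D{\left(M,Y \right)} = -20$ ($D{\left(M,Y \right)} = \left(-5\right) 4 = -20$)
$D{\left(\left(-5 + 4\right) 3,\left(-1\right) 3 \right)} F{\left(21 \right)} = - 20 \left(3 + 21^{2}\right) = - 20 \left(3 + 441\right) = \left(-20\right) 444 = -8880$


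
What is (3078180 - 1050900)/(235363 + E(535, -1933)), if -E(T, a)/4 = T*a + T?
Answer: 2027280/4369843 ≈ 0.46393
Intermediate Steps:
E(T, a) = -4*T - 4*T*a (E(T, a) = -4*(T*a + T) = -4*(T + T*a) = -4*T - 4*T*a)
(3078180 - 1050900)/(235363 + E(535, -1933)) = (3078180 - 1050900)/(235363 - 4*535*(1 - 1933)) = 2027280/(235363 - 4*535*(-1932)) = 2027280/(235363 + 4134480) = 2027280/4369843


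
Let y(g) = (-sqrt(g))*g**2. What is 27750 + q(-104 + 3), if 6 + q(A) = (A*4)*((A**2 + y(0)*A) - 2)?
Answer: -4092652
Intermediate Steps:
y(g) = -g**(5/2)
q(A) = -6 + 4*A*(-2 + A**2) (q(A) = -6 + (A*4)*((A**2 + (-0**(5/2))*A) - 2) = -6 + (4*A)*((A**2 + (-1*0)*A) - 2) = -6 + (4*A)*((A**2 + 0*A) - 2) = -6 + (4*A)*((A**2 + 0) - 2) = -6 + (4*A)*(A**2 - 2) = -6 + (4*A)*(-2 + A**2) = -6 + 4*A*(-2 + A**2))
27750 + q(-104 + 3) = 27750 + (-6 - 8*(-104 + 3) + 4*(-104 + 3)**3) = 27750 + (-6 - 8*(-101) + 4*(-101)**3) = 27750 + (-6 + 808 + 4*(-1030301)) = 27750 + (-6 + 808 - 4121204) = 27750 - 4120402 = -4092652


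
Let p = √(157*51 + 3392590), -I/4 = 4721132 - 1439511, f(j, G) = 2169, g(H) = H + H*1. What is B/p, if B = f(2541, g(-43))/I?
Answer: -2169*√3400597/44637882110948 ≈ -8.9605e-8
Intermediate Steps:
g(H) = 2*H (g(H) = H + H = 2*H)
I = -13126484 (I = -4*(4721132 - 1439511) = -4*3281621 = -13126484)
B = -2169/13126484 (B = 2169/(-13126484) = 2169*(-1/13126484) = -2169/13126484 ≈ -0.00016524)
p = √3400597 (p = √(8007 + 3392590) = √3400597 ≈ 1844.1)
B/p = -2169*√3400597/3400597/13126484 = -2169*√3400597/44637882110948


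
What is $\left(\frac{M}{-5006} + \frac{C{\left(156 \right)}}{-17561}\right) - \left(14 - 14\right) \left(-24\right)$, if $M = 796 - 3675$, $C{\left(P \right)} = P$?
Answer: $\frac{49777183}{87910366} \approx 0.56623$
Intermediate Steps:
$M = -2879$
$\left(\frac{M}{-5006} + \frac{C{\left(156 \right)}}{-17561}\right) - \left(14 - 14\right) \left(-24\right) = \left(- \frac{2879}{-5006} + \frac{156}{-17561}\right) - \left(14 - 14\right) \left(-24\right) = \left(\left(-2879\right) \left(- \frac{1}{5006}\right) + 156 \left(- \frac{1}{17561}\right)\right) - 0 \left(-24\right) = \left(\frac{2879}{5006} - \frac{156}{17561}\right) - 0 = \frac{49777183}{87910366} + 0 = \frac{49777183}{87910366}$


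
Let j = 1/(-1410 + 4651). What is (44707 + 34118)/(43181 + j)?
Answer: 85157275/46649874 ≈ 1.8255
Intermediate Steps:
j = 1/3241 ≈ 0.00030855
(44707 + 34118)/(43181 + j) = (44707 + 34118)/(43181 + 1/3241) = 78825/(139949622/3241) = 78825*(3241/139949622) = 85157275/46649874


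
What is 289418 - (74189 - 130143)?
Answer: 345372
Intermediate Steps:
289418 - (74189 - 130143) = 289418 - 1*(-55954) = 289418 + 55954 = 345372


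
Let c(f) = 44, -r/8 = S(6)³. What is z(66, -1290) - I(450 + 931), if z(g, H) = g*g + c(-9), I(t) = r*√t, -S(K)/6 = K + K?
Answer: 4400 - 2985984*√1381 ≈ -1.1096e+8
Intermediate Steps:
S(K) = -12*K (S(K) = -6*(K + K) = -12*K)
r = 2985984 (r = -8*(-12*6)³ = -8*(-72)³ = -8*(-373248) = 2985984)
I(t) = 2985984*√t
z(g, H) = 44 + g² (z(g, H) = g*g + 44 = g² + 44 = 44 + g²)
z(66, -1290) - I(450 + 931) = (44 + 66²) - 2985984*√(450 + 931) = (44 + 4356) - 2985984*√1381 = 4400 - 2985984*√1381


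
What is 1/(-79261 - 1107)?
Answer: -1/80368 ≈ -1.2443e-5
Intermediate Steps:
1/(-79261 - 1107) = 1/(-80368) = -1/80368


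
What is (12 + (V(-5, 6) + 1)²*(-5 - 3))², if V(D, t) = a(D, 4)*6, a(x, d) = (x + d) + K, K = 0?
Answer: 35344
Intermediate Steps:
a(x, d) = d + x (a(x, d) = (x + d) + 0 = (d + x) + 0 = d + x)
V(D, t) = 24 + 6*D (V(D, t) = (4 + D)*6 = 24 + 6*D)
(12 + (V(-5, 6) + 1)²*(-5 - 3))² = (12 + ((24 + 6*(-5)) + 1)²*(-5 - 3))² = (12 + ((24 - 30) + 1)²*(-8))² = (12 + (-6 + 1)²*(-8))² = (12 + (-5)²*(-8))² = (12 + 25*(-8))² = (12 - 200)² = (-188)² = 35344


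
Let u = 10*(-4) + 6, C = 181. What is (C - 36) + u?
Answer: 111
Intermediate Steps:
u = -34 (u = -40 + 6 = -34)
(C - 36) + u = (181 - 36) - 34 = 145 - 34 = 111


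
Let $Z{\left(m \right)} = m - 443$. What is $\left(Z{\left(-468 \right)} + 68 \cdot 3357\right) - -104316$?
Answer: $331681$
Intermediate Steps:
$Z{\left(m \right)} = -443 + m$
$\left(Z{\left(-468 \right)} + 68 \cdot 3357\right) - -104316 = \left(\left(-443 - 468\right) + 68 \cdot 3357\right) - -104316 = \left(-911 + 228276\right) + \left(-44883 + 149199\right) = 227365 + 104316 = 331681$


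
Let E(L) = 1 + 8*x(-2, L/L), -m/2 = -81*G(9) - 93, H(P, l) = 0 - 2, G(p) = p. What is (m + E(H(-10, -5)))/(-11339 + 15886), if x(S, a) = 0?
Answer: 1645/4547 ≈ 0.36178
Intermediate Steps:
H(P, l) = -2
m = 1644 (m = -2*(-81*9 - 93) = -2*(-729 - 93) = -2*(-822) = 1644)
E(L) = 1 (E(L) = 1 + 8*0 = 1 + 0 = 1)
(m + E(H(-10, -5)))/(-11339 + 15886) = (1644 + 1)/(-11339 + 15886) = 1645/4547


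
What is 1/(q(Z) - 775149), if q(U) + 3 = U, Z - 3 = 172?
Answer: -1/774977 ≈ -1.2904e-6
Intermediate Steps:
Z = 175 (Z = 3 + 172 = 175)
q(U) = -3 + U
1/(q(Z) - 775149) = 1/((-3 + 175) - 775149) = 1/(172 - 775149) = 1/(-774977) = -1/774977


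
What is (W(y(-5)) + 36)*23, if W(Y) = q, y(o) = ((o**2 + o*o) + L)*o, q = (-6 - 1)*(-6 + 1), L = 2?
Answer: 1633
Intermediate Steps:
q = 35 (q = -7*(-5) = 35)
y(o) = o*(2 + 2*o**2) (y(o) = ((o**2 + o*o) + 2)*o = ((o**2 + o**2) + 2)*o = (2*o**2 + 2)*o = (2 + 2*o**2)*o = o*(2 + 2*o**2))
W(Y) = 35
(W(y(-5)) + 36)*23 = (35 + 36)*23 = 71*23 = 1633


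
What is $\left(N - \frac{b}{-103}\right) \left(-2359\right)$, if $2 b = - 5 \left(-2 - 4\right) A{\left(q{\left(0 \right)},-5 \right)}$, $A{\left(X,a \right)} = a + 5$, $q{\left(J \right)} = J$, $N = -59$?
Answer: $139181$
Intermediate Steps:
$A{\left(X,a \right)} = 5 + a$
$b = 0$ ($b = \frac{- 5 \left(-2 - 4\right) \left(5 - 5\right)}{2} = \frac{- 5 \left(-2 - 4\right) 0}{2} = \frac{\left(-5\right) \left(-6\right) 0}{2} = \frac{30 \cdot 0}{2} = \frac{1}{2} \cdot 0 = 0$)
$\left(N - \frac{b}{-103}\right) \left(-2359\right) = \left(-59 - \frac{0}{-103}\right) \left(-2359\right) = \left(-59 - 0 \left(- \frac{1}{103}\right)\right) \left(-2359\right) = \left(-59 - 0\right) \left(-2359\right) = \left(-59 + 0\right) \left(-2359\right) = \left(-59\right) \left(-2359\right) = 139181$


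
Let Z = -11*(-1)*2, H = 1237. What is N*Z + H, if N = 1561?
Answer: 35579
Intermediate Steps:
Z = 22 (Z = 11*2 = 22)
N*Z + H = 1561*22 + 1237 = 34342 + 1237 = 35579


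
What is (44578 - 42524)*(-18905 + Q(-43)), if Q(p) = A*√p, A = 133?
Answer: -38830870 + 273182*I*√43 ≈ -3.8831e+7 + 1.7914e+6*I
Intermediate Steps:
Q(p) = 133*√p
(44578 - 42524)*(-18905 + Q(-43)) = (44578 - 42524)*(-18905 + 133*√(-43)) = 2054*(-18905 + 133*(I*√43)) = 2054*(-18905 + 133*I*√43) = -38830870 + 273182*I*√43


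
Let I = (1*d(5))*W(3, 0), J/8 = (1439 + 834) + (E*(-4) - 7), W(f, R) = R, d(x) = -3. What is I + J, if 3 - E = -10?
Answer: 17712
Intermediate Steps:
E = 13 (E = 3 - 1*(-10) = 3 + 10 = 13)
J = 17712 (J = 8*((1439 + 834) + (13*(-4) - 7)) = 8*(2273 + (-52 - 7)) = 8*(2273 - 59) = 8*2214 = 17712)
I = 0 (I = (1*(-3))*0 = -3*0 = 0)
I + J = 0 + 17712 = 17712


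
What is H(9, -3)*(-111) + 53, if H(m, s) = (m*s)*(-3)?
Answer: -8938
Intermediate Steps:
H(m, s) = -3*m*s
H(9, -3)*(-111) + 53 = -3*9*(-3)*(-111) + 53 = 81*(-111) + 53 = -8991 + 53 = -8938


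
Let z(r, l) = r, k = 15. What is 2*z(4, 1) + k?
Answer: 23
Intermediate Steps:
2*z(4, 1) + k = 2*4 + 15 = 8 + 15 = 23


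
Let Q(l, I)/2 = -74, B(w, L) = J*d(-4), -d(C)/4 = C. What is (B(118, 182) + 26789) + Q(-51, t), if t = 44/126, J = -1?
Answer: 26625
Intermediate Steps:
d(C) = -4*C
B(w, L) = -16 (B(w, L) = -(-4)*(-4) = -1*16 = -16)
t = 22/63 (t = 44*(1/126) = 22/63 ≈ 0.34921)
Q(l, I) = -148 (Q(l, I) = 2*(-74) = -148)
(B(118, 182) + 26789) + Q(-51, t) = (-16 + 26789) - 148 = 26773 - 148 = 26625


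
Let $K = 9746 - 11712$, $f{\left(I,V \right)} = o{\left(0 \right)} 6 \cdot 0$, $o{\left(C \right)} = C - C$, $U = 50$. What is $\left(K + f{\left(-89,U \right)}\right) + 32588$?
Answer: $30622$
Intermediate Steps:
$o{\left(C \right)} = 0$
$f{\left(I,V \right)} = 0$ ($f{\left(I,V \right)} = 0 \cdot 6 \cdot 0 = 0 \cdot 0 = 0$)
$K = -1966$ ($K = 9746 - 11712 = -1966$)
$\left(K + f{\left(-89,U \right)}\right) + 32588 = \left(-1966 + 0\right) + 32588 = -1966 + 32588 = 30622$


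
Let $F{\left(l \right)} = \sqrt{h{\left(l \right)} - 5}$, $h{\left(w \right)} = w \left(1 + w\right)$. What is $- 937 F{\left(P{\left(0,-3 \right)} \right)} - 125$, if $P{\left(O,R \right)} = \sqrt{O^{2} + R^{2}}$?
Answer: $-125 - 937 \sqrt{7} \approx -2604.1$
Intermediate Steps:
$F{\left(l \right)} = \sqrt{-5 + l \left(1 + l\right)}$ ($F{\left(l \right)} = \sqrt{l \left(1 + l\right) - 5} = \sqrt{-5 + l \left(1 + l\right)}$)
$- 937 F{\left(P{\left(0,-3 \right)} \right)} - 125 = - 937 \sqrt{-5 + \sqrt{0^{2} + \left(-3\right)^{2}} \left(1 + \sqrt{0^{2} + \left(-3\right)^{2}}\right)} - 125 = - 937 \sqrt{-5 + \sqrt{0 + 9} \left(1 + \sqrt{0 + 9}\right)} - 125 = - 937 \sqrt{-5 + \sqrt{9} \left(1 + \sqrt{9}\right)} - 125 = - 937 \sqrt{-5 + 3 \left(1 + 3\right)} - 125 = - 937 \sqrt{-5 + 3 \cdot 4} - 125 = - 937 \sqrt{-5 + 12} - 125 = - 937 \sqrt{7} - 125 = -125 - 937 \sqrt{7}$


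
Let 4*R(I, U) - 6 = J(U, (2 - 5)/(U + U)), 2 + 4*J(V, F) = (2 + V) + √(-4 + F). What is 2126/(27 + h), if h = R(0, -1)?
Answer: 6190912/82811 - 34016*I*√10/414055 ≈ 74.76 - 0.25979*I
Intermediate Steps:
J(V, F) = V/4 + √(-4 + F)/4 (J(V, F) = -½ + ((2 + V) + √(-4 + F))/4 = -½ + (2 + V + √(-4 + F))/4 = -½ + (½ + V/4 + √(-4 + F)/4) = V/4 + √(-4 + F)/4)
R(I, U) = 3/2 + U/16 + √(-4 - 3/(2*U))/16 (R(I, U) = 3/2 + (U/4 + √(-4 + (2 - 5)/(U + U))/4)/4 = 3/2 + (U/4 + √(-4 - 3*1/(2*U))/4)/4 = 3/2 + (U/4 + √(-4 - 3/(2*U))/4)/4 = 3/2 + (U/16 + √(-4 - 3/(2*U))/16) = 3/2 + U/16 + √(-4 - 3/(2*U))/16)
h = 23/16 + I*√10/32 (h = 3/2 + (1/16)*(-1) + √2*√((-3 - 8*(-1))/(-1))/32 = 3/2 - 1/16 + √2*√(-(-3 + 8))/32 = 3/2 - 1/16 + √2*√(-1*5)/32 = 3/2 - 1/16 + √2*√(-5)/32 = 3/2 - 1/16 + √2*(I*√5)/32 = 3/2 - 1/16 + I*√10/32 = 23/16 + I*√10/32 ≈ 1.4375 + 0.098821*I)
2126/(27 + h) = 2126/(27 + (23/16 + I*√10/32)) = 2126/(455/16 + I*√10/32)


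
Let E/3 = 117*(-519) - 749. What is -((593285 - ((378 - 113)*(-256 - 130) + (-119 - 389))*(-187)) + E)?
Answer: 18814357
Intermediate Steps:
E = -184416 (E = 3*(117*(-519) - 749) = 3*(-60723 - 749) = 3*(-61472) = -184416)
-((593285 - ((378 - 113)*(-256 - 130) + (-119 - 389))*(-187)) + E) = -((593285 - ((378 - 113)*(-256 - 130) + (-119 - 389))*(-187)) - 184416) = -((593285 - (265*(-386) - 508)*(-187)) - 184416) = -((593285 - (-102290 - 508)*(-187)) - 184416) = -((593285 - (-102798)*(-187)) - 184416) = -((593285 - 1*19223226) - 184416) = -((593285 - 19223226) - 184416) = -(-18629941 - 184416) = -1*(-18814357) = 18814357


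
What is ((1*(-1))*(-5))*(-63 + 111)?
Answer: 240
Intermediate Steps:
((1*(-1))*(-5))*(-63 + 111) = -1*(-5)*48 = 5*48 = 240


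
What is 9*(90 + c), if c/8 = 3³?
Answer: 2754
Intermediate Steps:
c = 216 (c = 8*3³ = 8*27 = 216)
9*(90 + c) = 9*(90 + 216) = 9*306 = 2754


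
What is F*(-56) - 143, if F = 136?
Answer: -7759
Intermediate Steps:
F*(-56) - 143 = 136*(-56) - 143 = -7616 - 143 = -7759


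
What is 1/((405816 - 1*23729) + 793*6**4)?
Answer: 1/1409815 ≈ 7.0931e-7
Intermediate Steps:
1/((405816 - 1*23729) + 793*6**4) = 1/((405816 - 23729) + 793*1296) = 1/(382087 + 1027728) = 1/1409815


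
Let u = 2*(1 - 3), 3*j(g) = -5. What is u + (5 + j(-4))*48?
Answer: 156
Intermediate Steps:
j(g) = -5/3 (j(g) = (1/3)*(-5) = -5/3)
u = -4 (u = 2*(-2) = -4)
u + (5 + j(-4))*48 = -4 + (5 - 5/3)*48 = -4 + (10/3)*48 = -4 + 160 = 156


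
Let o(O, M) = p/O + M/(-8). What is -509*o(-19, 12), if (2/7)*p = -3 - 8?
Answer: -5090/19 ≈ -267.89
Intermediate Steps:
p = -77/2 (p = 7*(-3 - 8)/2 = (7/2)*(-11) = -77/2 ≈ -38.500)
o(O, M) = -77/(2*O) - M/8 (o(O, M) = -77/(2*O) + M/(-8) = -77/(2*O) + M*(-⅛) = -77/(2*O) - M/8)
-509*o(-19, 12) = -509*(-308 - 1*12*(-19))/(8*(-19)) = -509*(-1)*(-308 + 228)/(8*19) = -509*(-1)*(-80)/(8*19) = -509*10/19 = -5090/19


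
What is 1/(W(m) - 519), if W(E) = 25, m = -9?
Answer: -1/494 ≈ -0.0020243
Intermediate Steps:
1/(W(m) - 519) = 1/(25 - 519) = 1/(-494) = -1/494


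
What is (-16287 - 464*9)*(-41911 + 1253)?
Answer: 831984654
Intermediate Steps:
(-16287 - 464*9)*(-41911 + 1253) = (-16287 - 4176)*(-40658) = -20463*(-40658) = 831984654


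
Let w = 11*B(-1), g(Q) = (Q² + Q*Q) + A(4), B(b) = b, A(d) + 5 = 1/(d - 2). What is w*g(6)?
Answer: -1485/2 ≈ -742.50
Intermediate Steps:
A(d) = -5 + 1/(-2 + d) (A(d) = -5 + 1/(d - 2) = -5 + 1/(-2 + d))
g(Q) = -9/2 + 2*Q² (g(Q) = (Q² + Q*Q) + (11 - 5*4)/(-2 + 4) = (Q² + Q²) + (11 - 20)/2 = 2*Q² + (½)*(-9) = 2*Q² - 9/2 = -9/2 + 2*Q²)
w = -11 (w = 11*(-1) = -11)
w*g(6) = -11*(-9/2 + 2*6²) = -11*(-9/2 + 2*36) = -11*(-9/2 + 72) = -11*135/2 = -1485/2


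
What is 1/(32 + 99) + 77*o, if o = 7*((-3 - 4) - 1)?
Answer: -564871/131 ≈ -4312.0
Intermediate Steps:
o = -56 (o = 7*(-7 - 1) = 7*(-8) = -56)
1/(32 + 99) + 77*o = 1/(32 + 99) + 77*(-56) = 1/131 - 4312 = -564871/131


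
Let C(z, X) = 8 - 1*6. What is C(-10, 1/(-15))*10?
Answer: 20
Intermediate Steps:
C(z, X) = 2 (C(z, X) = 8 - 6 = 2)
C(-10, 1/(-15))*10 = 2*10 = 20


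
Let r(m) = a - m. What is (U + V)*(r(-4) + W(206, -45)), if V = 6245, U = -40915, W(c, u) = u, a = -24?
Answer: 2253550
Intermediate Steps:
r(m) = -24 - m
(U + V)*(r(-4) + W(206, -45)) = (-40915 + 6245)*((-24 - 1*(-4)) - 45) = -34670*((-24 + 4) - 45) = -34670*(-20 - 45) = -34670*(-65) = 2253550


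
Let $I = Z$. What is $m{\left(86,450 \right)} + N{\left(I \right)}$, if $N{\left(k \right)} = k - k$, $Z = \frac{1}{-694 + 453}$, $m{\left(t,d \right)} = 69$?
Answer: $69$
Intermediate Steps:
$Z = - \frac{1}{241}$ ($Z = \frac{1}{-241} = - \frac{1}{241} \approx -0.0041494$)
$I = - \frac{1}{241} \approx -0.0041494$
$N{\left(k \right)} = 0$
$m{\left(86,450 \right)} + N{\left(I \right)} = 69 + 0 = 69$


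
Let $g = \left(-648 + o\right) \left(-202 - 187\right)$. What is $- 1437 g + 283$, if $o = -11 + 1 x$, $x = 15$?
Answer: $-359991209$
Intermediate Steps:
$o = 4$ ($o = -11 + 1 \cdot 15 = -11 + 15 = 4$)
$g = 250516$ ($g = \left(-648 + 4\right) \left(-202 - 187\right) = \left(-644\right) \left(-389\right) = 250516$)
$- 1437 g + 283 = \left(-1437\right) 250516 + 283 = -359991492 + 283 = -359991209$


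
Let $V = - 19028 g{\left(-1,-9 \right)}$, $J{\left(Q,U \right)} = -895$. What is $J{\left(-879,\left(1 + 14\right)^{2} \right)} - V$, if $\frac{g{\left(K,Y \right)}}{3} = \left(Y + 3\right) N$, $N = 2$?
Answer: $-685903$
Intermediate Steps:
$g{\left(K,Y \right)} = 18 + 6 Y$ ($g{\left(K,Y \right)} = 3 \left(Y + 3\right) 2 = 3 \left(3 + Y\right) 2 = 3 \left(6 + 2 Y\right) = 18 + 6 Y$)
$V = 685008$ ($V = - 19028 \left(18 + 6 \left(-9\right)\right) = - 19028 \left(18 - 54\right) = \left(-19028\right) \left(-36\right) = 685008$)
$J{\left(-879,\left(1 + 14\right)^{2} \right)} - V = -895 - 685008 = -685903$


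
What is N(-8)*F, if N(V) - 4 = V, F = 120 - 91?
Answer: -116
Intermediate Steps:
F = 29
N(V) = 4 + V
N(-8)*F = (4 - 8)*29 = -4*29 = -116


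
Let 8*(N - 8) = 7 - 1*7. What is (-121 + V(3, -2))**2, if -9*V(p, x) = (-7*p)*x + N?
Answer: 1297321/81 ≈ 16016.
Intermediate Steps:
N = 8 (N = 8 + (7 - 1*7)/8 = 8 + (7 - 7)/8 = 8 + (1/8)*0 = 8 + 0 = 8)
V(p, x) = -8/9 + 7*p*x/9 (V(p, x) = -((-7*p)*x + 8)/9 = -(-7*p*x + 8)/9 = -(8 - 7*p*x)/9 = -8/9 + 7*p*x/9)
(-121 + V(3, -2))**2 = (-121 + (-8/9 + (7/9)*3*(-2)))**2 = (-121 + (-8/9 - 14/3))**2 = (-121 - 50/9)**2 = (-1139/9)**2 = 1297321/81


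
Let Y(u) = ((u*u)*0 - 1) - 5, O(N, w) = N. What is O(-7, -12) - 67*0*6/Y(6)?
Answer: -7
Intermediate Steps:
Y(u) = -6 (Y(u) = (u**2*0 - 1) - 5 = (0 - 1) - 5 = -1 - 5 = -6)
O(-7, -12) - 67*0*6/Y(6) = -7 - 67*0*6/(-6) = -7 - 0*(-1)/6 = -7 - 67*0 = -7 + 0 = -7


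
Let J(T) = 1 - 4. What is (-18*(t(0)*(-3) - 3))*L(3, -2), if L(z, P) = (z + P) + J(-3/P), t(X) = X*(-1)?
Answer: -108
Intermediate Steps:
J(T) = -3
t(X) = -X
L(z, P) = -3 + P + z (L(z, P) = (z + P) - 3 = (P + z) - 3 = -3 + P + z)
(-18*(t(0)*(-3) - 3))*L(3, -2) = (-18*(-1*0*(-3) - 3))*(-3 - 2 + 3) = -18*(0*(-3) - 3)*(-2) = -18*(0 - 3)*(-2) = -18*(-3)*(-2) = 54*(-2) = -108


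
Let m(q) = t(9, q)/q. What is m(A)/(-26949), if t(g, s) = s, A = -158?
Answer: -1/26949 ≈ -3.7107e-5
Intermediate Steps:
m(q) = 1 (m(q) = q/q = 1)
m(A)/(-26949) = 1/(-26949) = 1*(-1/26949) = -1/26949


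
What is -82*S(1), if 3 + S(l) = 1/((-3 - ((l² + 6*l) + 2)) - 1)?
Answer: 3280/13 ≈ 252.31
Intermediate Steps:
S(l) = -3 + 1/(-6 - l² - 6*l) (S(l) = -3 + 1/((-3 - ((l² + 6*l) + 2)) - 1) = -3 + 1/((-3 - (2 + l² + 6*l)) - 1) = -3 + 1/((-3 + (-2 - l² - 6*l)) - 1) = -3 + 1/((-5 - l² - 6*l) - 1) = -3 + 1/(-6 - l² - 6*l))
-82*S(1) = -82*(-19 - 18*1 - 3*1²)/(6 + 1² + 6*1) = -82*(-19 - 18 - 3*1)/(6 + 1 + 6) = -82*(-19 - 18 - 3)/13 = -82*(-40)/13 = -82*(-40/13) = 3280/13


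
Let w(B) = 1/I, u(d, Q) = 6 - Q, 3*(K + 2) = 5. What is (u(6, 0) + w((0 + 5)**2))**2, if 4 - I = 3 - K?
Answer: 225/4 ≈ 56.250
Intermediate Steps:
K = -1/3 (K = -2 + (1/3)*5 = -2 + 5/3 = -1/3 ≈ -0.33333)
I = 2/3 (I = 4 - (3 - 1*(-1/3)) = 4 - (3 + 1/3) = 4 - 1*10/3 = 4 - 10/3 = 2/3 ≈ 0.66667)
w(B) = 3/2 (w(B) = 1/(2/3) = 3/2)
(u(6, 0) + w((0 + 5)**2))**2 = ((6 - 1*0) + 3/2)**2 = ((6 + 0) + 3/2)**2 = (6 + 3/2)**2 = (15/2)**2 = 225/4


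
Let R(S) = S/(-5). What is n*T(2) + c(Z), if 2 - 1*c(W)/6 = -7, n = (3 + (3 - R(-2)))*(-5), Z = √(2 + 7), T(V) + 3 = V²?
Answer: 26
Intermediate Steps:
T(V) = -3 + V²
R(S) = -S/5 (R(S) = S*(-⅕) = -S/5)
Z = 3 (Z = √9 = 3)
n = -28 (n = (3 + (3 - (-1)*(-2)/5))*(-5) = (3 + (3 - 1*⅖))*(-5) = (3 + (3 - ⅖))*(-5) = (3 + 13/5)*(-5) = (28/5)*(-5) = -28)
c(W) = 54 (c(W) = 12 - 6*(-7) = 12 + 42 = 54)
n*T(2) + c(Z) = -28*(-3 + 2²) + 54 = -28*(-3 + 4) + 54 = -28*1 + 54 = -28 + 54 = 26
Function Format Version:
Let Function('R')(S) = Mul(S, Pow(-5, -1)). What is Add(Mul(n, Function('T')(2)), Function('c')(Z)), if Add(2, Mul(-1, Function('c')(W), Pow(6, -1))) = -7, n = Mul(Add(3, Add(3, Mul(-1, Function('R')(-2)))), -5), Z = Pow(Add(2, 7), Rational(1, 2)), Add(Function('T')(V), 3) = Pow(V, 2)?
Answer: 26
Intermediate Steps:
Function('T')(V) = Add(-3, Pow(V, 2))
Function('R')(S) = Mul(Rational(-1, 5), S) (Function('R')(S) = Mul(S, Rational(-1, 5)) = Mul(Rational(-1, 5), S))
Z = 3 (Z = Pow(9, Rational(1, 2)) = 3)
n = -28 (n = Mul(Add(3, Add(3, Mul(-1, Mul(Rational(-1, 5), -2)))), -5) = Mul(Add(3, Add(3, Mul(-1, Rational(2, 5)))), -5) = Mul(Add(3, Add(3, Rational(-2, 5))), -5) = Mul(Add(3, Rational(13, 5)), -5) = Mul(Rational(28, 5), -5) = -28)
Function('c')(W) = 54 (Function('c')(W) = Add(12, Mul(-6, -7)) = Add(12, 42) = 54)
Add(Mul(n, Function('T')(2)), Function('c')(Z)) = Add(Mul(-28, Add(-3, Pow(2, 2))), 54) = Add(Mul(-28, Add(-3, 4)), 54) = Add(Mul(-28, 1), 54) = Add(-28, 54) = 26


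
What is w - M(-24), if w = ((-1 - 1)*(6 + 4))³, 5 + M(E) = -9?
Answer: -7986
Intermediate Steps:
M(E) = -14 (M(E) = -5 - 9 = -14)
w = -8000 (w = (-2*10)³ = (-20)³ = -8000)
w - M(-24) = -8000 - 1*(-14) = -8000 + 14 = -7986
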